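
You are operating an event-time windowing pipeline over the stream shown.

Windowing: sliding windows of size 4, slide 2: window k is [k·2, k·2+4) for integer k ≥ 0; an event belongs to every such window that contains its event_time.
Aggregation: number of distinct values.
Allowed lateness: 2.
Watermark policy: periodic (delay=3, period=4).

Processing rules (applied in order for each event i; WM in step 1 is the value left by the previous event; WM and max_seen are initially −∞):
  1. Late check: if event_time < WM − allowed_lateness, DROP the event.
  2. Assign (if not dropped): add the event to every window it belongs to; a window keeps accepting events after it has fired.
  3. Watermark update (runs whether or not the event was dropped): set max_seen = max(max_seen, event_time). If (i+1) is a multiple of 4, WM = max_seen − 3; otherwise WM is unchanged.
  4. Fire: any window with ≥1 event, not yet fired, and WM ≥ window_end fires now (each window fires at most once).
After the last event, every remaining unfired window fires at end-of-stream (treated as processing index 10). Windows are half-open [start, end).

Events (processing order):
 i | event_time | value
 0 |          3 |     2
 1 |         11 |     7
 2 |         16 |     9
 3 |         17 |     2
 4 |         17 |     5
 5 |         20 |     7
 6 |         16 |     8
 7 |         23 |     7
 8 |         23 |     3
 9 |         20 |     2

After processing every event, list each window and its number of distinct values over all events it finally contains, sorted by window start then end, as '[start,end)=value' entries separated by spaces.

[0,4)=1 [2,6)=1 [8,12)=1 [10,14)=1 [14,18)=4 [16,20)=4 [18,22)=2 [20,24)=3 [22,26)=2

i=0 t=3 v=2: → [2,6),[0,4); WM=−∞
i=1 t=11 v=7: → [10,14),[8,12); WM=−∞
i=2 t=16 v=9: → [16,20),[14,18); WM=−∞
i=3 t=17 v=2: → [16,20),[14,18); WM=14; [0,4) fires=1 [2,6) fires=1 [8,12) fires=1 [10,14) fires=1
i=4 t=17 v=5: → [16,20),[14,18); WM=14
i=5 t=20 v=7: → [20,24),[18,22); WM=14
i=6 t=16 v=8: → [16,20),[14,18); WM=14
i=7 t=23 v=7: → [22,26),[20,24); WM=20; [14,18) fires=4 [16,20) fires=4
i=8 t=23 v=3: → [22,26),[20,24); WM=20
i=9 t=20 v=2: → [20,24),[18,22); WM=20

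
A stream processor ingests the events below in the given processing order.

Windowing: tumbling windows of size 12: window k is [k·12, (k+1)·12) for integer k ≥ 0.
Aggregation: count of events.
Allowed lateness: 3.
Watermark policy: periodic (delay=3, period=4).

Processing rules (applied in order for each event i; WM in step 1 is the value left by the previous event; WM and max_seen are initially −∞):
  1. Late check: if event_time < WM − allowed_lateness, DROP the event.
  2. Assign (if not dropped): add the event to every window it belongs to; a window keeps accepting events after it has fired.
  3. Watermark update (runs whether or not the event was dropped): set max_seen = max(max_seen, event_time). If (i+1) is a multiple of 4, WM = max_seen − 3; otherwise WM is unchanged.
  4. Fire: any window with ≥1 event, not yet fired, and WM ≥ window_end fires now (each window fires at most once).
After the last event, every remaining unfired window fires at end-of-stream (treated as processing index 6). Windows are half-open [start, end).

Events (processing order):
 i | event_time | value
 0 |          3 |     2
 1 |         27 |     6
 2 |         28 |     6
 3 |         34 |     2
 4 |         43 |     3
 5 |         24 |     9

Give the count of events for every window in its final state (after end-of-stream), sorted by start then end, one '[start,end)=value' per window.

i=0 t=3 v=2: → [0,12); WM=−∞
i=1 t=27 v=6: → [24,36); WM=−∞
i=2 t=28 v=6: → [24,36); WM=−∞
i=3 t=34 v=2: → [24,36); WM=31; [0,12) fires=1
i=4 t=43 v=3: → [36,48); WM=31
i=5 t=24 v=9: DROP (t<31-3); WM=31

[0,12)=1 [24,36)=3 [36,48)=1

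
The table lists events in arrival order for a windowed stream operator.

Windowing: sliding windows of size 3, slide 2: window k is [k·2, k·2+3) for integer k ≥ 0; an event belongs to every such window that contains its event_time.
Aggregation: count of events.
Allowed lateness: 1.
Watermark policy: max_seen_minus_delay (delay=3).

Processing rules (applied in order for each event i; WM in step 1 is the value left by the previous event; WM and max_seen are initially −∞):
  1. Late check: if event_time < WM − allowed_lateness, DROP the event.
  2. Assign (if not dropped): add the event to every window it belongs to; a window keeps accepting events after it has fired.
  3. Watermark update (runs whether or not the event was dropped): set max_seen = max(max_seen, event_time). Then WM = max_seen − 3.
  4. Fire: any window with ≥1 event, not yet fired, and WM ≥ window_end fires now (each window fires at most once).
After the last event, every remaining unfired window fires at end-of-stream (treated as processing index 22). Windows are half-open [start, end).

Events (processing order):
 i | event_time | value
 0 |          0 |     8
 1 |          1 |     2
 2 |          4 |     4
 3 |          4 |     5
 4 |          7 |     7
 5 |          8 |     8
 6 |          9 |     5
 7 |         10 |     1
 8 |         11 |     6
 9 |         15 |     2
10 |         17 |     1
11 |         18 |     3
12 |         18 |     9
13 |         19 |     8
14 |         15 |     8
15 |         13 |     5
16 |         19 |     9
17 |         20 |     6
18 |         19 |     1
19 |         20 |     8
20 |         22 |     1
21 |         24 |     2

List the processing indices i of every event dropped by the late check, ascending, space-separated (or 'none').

i=0 t=0 v=8: → [0,3); WM=-3
i=1 t=1 v=2: → [0,3); WM=-2
i=2 t=4 v=4: → [4,7),[2,5); WM=1
i=3 t=4 v=5: → [4,7),[2,5); WM=1
i=4 t=7 v=7: → [6,9); WM=4; [0,3) fires=2
i=5 t=8 v=8: → [8,11),[6,9); WM=5; [2,5) fires=2
i=6 t=9 v=5: → [8,11); WM=6
i=7 t=10 v=1: → [10,13),[8,11); WM=7; [4,7) fires=2
i=8 t=11 v=6: → [10,13); WM=8
i=9 t=15 v=2: → [14,17); WM=12; [6,9) fires=2 [8,11) fires=3
i=10 t=17 v=1: → [16,19); WM=14; [10,13) fires=2
i=11 t=18 v=3: → [18,21),[16,19); WM=15
i=12 t=18 v=9: → [18,21),[16,19); WM=15
i=13 t=19 v=8: → [18,21); WM=16
i=14 t=15 v=8: → [14,17); WM=16
i=15 t=13 v=5: DROP (t<16-1); WM=16
i=16 t=19 v=9: → [18,21); WM=16
i=17 t=20 v=6: → [20,23),[18,21); WM=17; [14,17) fires=2
i=18 t=19 v=1: → [18,21); WM=17
i=19 t=20 v=8: → [20,23),[18,21); WM=17
i=20 t=22 v=1: → [22,25),[20,23); WM=19; [16,19) fires=3
i=21 t=24 v=2: → [24,27),[22,25); WM=21; [18,21) fires=7

15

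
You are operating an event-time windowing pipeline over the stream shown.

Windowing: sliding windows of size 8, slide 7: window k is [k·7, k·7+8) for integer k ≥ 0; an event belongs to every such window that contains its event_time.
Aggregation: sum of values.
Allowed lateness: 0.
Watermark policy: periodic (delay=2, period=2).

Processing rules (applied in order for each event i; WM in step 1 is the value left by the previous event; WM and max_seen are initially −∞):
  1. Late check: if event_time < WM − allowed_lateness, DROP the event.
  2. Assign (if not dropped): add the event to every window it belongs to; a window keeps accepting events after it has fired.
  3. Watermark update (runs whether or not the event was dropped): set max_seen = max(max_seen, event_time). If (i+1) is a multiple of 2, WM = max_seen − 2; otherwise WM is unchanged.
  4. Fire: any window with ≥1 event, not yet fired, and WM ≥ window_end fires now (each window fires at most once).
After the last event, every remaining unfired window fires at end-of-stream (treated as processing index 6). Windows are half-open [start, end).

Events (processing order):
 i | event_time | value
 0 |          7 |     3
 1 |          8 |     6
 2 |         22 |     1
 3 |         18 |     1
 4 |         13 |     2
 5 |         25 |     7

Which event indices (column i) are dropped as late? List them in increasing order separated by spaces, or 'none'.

i=0 t=7 v=3: → [7,15),[0,8); WM=−∞
i=1 t=8 v=6: → [7,15); WM=6
i=2 t=22 v=1: → [21,29); WM=6
i=3 t=18 v=1: → [14,22); WM=20; [0,8) fires=3 [7,15) fires=9
i=4 t=13 v=2: DROP (t<20-0); WM=20
i=5 t=25 v=7: → [21,29); WM=23; [14,22) fires=1

4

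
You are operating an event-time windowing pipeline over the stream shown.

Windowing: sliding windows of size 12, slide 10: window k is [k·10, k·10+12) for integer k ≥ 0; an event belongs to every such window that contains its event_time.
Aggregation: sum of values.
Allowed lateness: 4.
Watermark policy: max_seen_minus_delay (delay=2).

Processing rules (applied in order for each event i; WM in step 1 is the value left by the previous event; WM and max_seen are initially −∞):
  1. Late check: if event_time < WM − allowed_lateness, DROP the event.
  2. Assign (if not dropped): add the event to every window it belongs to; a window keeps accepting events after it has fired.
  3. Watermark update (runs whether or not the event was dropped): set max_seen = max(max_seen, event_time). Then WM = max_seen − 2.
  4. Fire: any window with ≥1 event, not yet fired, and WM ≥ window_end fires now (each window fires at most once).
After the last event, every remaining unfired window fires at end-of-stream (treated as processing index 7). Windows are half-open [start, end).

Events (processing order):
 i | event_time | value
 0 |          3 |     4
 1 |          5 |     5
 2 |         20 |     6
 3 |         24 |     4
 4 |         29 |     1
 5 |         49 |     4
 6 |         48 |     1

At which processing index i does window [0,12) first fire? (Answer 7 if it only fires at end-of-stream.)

i=0 t=3 v=4: → [0,12); WM=1
i=1 t=5 v=5: → [0,12); WM=3
i=2 t=20 v=6: → [20,32),[10,22); WM=18; [0,12) fires=9
i=3 t=24 v=4: → [20,32); WM=22; [10,22) fires=6
i=4 t=29 v=1: → [20,32); WM=27
i=5 t=49 v=4: → [40,52); WM=47; [20,32) fires=11
i=6 t=48 v=1: → [40,52); WM=47

2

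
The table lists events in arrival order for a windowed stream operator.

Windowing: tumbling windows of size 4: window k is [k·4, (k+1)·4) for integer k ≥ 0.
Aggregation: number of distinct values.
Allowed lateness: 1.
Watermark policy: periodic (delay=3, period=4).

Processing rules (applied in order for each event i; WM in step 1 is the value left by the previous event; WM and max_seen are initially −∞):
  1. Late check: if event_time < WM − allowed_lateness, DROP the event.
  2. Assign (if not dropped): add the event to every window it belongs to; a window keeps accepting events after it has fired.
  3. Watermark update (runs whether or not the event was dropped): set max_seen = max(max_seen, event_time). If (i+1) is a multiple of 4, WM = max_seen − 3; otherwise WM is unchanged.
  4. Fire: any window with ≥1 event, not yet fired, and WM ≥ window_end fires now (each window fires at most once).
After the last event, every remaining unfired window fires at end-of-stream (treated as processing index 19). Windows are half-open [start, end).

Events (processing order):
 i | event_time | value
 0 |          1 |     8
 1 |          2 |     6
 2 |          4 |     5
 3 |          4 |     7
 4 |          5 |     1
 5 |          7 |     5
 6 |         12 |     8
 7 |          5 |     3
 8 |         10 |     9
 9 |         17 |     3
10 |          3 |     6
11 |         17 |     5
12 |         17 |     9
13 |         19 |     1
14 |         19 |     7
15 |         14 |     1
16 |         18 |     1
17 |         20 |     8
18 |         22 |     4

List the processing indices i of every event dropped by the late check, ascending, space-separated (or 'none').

10

i=0 t=1 v=8: → [0,4); WM=−∞
i=1 t=2 v=6: → [0,4); WM=−∞
i=2 t=4 v=5: → [4,8); WM=−∞
i=3 t=4 v=7: → [4,8); WM=1
i=4 t=5 v=1: → [4,8); WM=1
i=5 t=7 v=5: → [4,8); WM=1
i=6 t=12 v=8: → [12,16); WM=1
i=7 t=5 v=3: → [4,8); WM=9; [0,4) fires=2 [4,8) fires=4
i=8 t=10 v=9: → [8,12); WM=9
i=9 t=17 v=3: → [16,20); WM=9
i=10 t=3 v=6: DROP (t<9-1); WM=9
i=11 t=17 v=5: → [16,20); WM=14; [8,12) fires=1
i=12 t=17 v=9: → [16,20); WM=14
i=13 t=19 v=1: → [16,20); WM=14
i=14 t=19 v=7: → [16,20); WM=14
i=15 t=14 v=1: → [12,16); WM=16; [12,16) fires=2
i=16 t=18 v=1: → [16,20); WM=16
i=17 t=20 v=8: → [20,24); WM=16
i=18 t=22 v=4: → [20,24); WM=16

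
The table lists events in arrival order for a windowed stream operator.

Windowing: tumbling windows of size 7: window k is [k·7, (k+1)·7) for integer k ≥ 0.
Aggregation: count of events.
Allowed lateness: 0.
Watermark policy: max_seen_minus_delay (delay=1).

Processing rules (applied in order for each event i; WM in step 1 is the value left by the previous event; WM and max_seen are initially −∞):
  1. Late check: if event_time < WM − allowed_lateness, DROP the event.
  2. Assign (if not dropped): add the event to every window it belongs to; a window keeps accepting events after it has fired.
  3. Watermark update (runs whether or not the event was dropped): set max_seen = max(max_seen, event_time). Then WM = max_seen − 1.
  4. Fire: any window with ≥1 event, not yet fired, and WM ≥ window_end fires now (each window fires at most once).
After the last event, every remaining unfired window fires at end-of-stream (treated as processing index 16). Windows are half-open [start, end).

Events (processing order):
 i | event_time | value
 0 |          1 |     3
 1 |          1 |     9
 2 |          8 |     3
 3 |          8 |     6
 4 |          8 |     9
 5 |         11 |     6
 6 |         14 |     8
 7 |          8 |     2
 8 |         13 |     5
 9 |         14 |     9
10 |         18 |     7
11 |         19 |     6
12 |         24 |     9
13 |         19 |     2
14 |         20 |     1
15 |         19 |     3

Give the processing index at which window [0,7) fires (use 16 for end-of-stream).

2

i=0 t=1 v=3: → [0,7); WM=0
i=1 t=1 v=9: → [0,7); WM=0
i=2 t=8 v=3: → [7,14); WM=7; [0,7) fires=2
i=3 t=8 v=6: → [7,14); WM=7
i=4 t=8 v=9: → [7,14); WM=7
i=5 t=11 v=6: → [7,14); WM=10
i=6 t=14 v=8: → [14,21); WM=13
i=7 t=8 v=2: DROP (t<13-0); WM=13
i=8 t=13 v=5: → [7,14); WM=13
i=9 t=14 v=9: → [14,21); WM=13
i=10 t=18 v=7: → [14,21); WM=17; [7,14) fires=5
i=11 t=19 v=6: → [14,21); WM=18
i=12 t=24 v=9: → [21,28); WM=23; [14,21) fires=4
i=13 t=19 v=2: DROP (t<23-0); WM=23
i=14 t=20 v=1: DROP (t<23-0); WM=23
i=15 t=19 v=3: DROP (t<23-0); WM=23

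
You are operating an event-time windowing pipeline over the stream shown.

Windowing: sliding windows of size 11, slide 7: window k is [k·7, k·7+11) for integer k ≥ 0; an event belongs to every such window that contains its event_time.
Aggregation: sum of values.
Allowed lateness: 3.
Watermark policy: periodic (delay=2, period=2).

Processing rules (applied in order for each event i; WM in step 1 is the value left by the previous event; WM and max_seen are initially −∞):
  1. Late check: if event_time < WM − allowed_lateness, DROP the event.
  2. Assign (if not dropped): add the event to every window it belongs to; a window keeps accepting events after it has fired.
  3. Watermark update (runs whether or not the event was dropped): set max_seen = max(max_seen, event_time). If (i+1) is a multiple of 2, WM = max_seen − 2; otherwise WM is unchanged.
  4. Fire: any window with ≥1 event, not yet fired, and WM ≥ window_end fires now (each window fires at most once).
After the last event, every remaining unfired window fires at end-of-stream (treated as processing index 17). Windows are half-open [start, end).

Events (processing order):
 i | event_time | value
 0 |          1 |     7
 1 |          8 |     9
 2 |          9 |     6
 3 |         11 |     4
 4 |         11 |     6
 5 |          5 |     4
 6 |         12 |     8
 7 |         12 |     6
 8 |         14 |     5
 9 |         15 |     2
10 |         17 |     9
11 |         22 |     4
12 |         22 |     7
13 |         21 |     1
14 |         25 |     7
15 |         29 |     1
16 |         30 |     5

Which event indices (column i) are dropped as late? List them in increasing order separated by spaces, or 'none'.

i=0 t=1 v=7: → [0,11); WM=−∞
i=1 t=8 v=9: → [7,18),[0,11); WM=6
i=2 t=9 v=6: → [7,18),[0,11); WM=6
i=3 t=11 v=4: → [7,18); WM=9
i=4 t=11 v=6: → [7,18); WM=9
i=5 t=5 v=4: DROP (t<9-3); WM=9
i=6 t=12 v=8: → [7,18); WM=9
i=7 t=12 v=6: → [7,18); WM=10
i=8 t=14 v=5: → [14,25),[7,18); WM=10
i=9 t=15 v=2: → [14,25),[7,18); WM=13; [0,11) fires=22
i=10 t=17 v=9: → [14,25),[7,18); WM=13
i=11 t=22 v=4: → [21,32),[14,25); WM=20; [7,18) fires=55
i=12 t=22 v=7: → [21,32),[14,25); WM=20
i=13 t=21 v=1: → [21,32),[14,25); WM=20
i=14 t=25 v=7: → [21,32); WM=20
i=15 t=29 v=1: → [28,39),[21,32); WM=27; [14,25) fires=28
i=16 t=30 v=5: → [28,39),[21,32); WM=27

5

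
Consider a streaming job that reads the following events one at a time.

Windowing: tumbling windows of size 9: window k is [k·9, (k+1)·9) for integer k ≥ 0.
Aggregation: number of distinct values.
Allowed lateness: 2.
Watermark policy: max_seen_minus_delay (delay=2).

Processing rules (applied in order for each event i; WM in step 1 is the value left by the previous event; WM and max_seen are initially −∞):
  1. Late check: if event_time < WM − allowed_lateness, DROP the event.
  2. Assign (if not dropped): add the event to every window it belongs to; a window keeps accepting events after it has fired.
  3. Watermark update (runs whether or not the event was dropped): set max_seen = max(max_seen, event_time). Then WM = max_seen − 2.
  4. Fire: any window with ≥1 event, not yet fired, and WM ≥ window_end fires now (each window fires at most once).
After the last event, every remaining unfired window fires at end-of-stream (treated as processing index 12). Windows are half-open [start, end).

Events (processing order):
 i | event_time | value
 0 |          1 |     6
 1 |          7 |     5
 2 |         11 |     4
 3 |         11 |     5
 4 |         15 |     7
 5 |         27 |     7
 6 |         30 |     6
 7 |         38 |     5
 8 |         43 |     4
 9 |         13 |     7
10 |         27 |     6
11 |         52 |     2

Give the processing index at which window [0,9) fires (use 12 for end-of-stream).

i=0 t=1 v=6: → [0,9); WM=-1
i=1 t=7 v=5: → [0,9); WM=5
i=2 t=11 v=4: → [9,18); WM=9; [0,9) fires=2
i=3 t=11 v=5: → [9,18); WM=9
i=4 t=15 v=7: → [9,18); WM=13
i=5 t=27 v=7: → [27,36); WM=25; [9,18) fires=3
i=6 t=30 v=6: → [27,36); WM=28
i=7 t=38 v=5: → [36,45); WM=36; [27,36) fires=2
i=8 t=43 v=4: → [36,45); WM=41
i=9 t=13 v=7: DROP (t<41-2); WM=41
i=10 t=27 v=6: DROP (t<41-2); WM=41
i=11 t=52 v=2: → [45,54); WM=50; [36,45) fires=2

2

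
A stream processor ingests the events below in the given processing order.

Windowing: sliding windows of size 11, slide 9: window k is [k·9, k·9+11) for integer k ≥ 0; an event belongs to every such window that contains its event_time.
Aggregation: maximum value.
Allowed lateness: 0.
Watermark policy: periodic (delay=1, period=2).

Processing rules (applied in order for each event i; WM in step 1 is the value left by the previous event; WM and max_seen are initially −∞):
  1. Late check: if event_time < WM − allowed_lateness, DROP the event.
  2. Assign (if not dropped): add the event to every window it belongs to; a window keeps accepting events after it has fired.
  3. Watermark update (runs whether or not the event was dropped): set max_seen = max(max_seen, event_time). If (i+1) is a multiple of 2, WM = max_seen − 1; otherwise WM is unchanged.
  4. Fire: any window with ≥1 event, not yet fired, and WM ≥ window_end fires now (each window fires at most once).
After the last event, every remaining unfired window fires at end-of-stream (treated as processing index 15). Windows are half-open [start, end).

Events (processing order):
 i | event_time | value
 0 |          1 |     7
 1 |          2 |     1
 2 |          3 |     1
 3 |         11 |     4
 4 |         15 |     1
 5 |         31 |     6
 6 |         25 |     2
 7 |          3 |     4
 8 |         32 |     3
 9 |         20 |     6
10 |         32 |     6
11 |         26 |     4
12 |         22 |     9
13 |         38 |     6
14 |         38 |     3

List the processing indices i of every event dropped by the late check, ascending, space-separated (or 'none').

6 7 9 11 12

i=0 t=1 v=7: → [0,11); WM=−∞
i=1 t=2 v=1: → [0,11); WM=1
i=2 t=3 v=1: → [0,11); WM=1
i=3 t=11 v=4: → [9,20); WM=10
i=4 t=15 v=1: → [9,20); WM=10
i=5 t=31 v=6: → [27,38); WM=30; [0,11) fires=7 [9,20) fires=4
i=6 t=25 v=2: DROP (t<30-0); WM=30
i=7 t=3 v=4: DROP (t<30-0); WM=30
i=8 t=32 v=3: → [27,38); WM=30
i=9 t=20 v=6: DROP (t<30-0); WM=31
i=10 t=32 v=6: → [27,38); WM=31
i=11 t=26 v=4: DROP (t<31-0); WM=31
i=12 t=22 v=9: DROP (t<31-0); WM=31
i=13 t=38 v=6: → [36,47); WM=37
i=14 t=38 v=3: → [36,47); WM=37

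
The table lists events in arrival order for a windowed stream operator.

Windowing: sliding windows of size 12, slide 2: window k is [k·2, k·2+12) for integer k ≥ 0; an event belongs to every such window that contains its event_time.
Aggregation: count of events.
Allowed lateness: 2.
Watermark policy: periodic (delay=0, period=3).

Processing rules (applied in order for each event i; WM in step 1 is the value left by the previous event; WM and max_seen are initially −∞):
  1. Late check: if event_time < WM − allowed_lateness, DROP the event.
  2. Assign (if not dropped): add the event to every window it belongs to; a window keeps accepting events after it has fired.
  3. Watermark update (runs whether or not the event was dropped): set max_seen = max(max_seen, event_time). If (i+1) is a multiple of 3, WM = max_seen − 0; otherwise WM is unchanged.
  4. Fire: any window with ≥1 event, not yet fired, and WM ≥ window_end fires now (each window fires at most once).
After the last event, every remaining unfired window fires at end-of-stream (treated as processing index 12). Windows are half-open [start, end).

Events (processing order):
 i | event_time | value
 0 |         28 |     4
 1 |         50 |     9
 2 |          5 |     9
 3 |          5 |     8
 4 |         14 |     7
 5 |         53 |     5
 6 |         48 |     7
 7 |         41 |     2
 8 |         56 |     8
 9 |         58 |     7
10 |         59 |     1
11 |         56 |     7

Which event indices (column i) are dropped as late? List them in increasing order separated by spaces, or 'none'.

3 4 6 7

i=0 t=28 v=4: → [28,40),[26,38),[24,36),[22,34),[20,32),[18,30); WM=−∞
i=1 t=50 v=9: → [50,62),[48,60),[46,58),[44,56),[42,54),[40,52); WM=−∞
i=2 t=5 v=9: → [4,16),[2,14),[0,12); WM=50; [0,12) fires=1 [2,14) fires=1 [4,16) fires=1 [18,30) fires=1 [20,32) fires=1 [22,34) fires=1 [24,36) fires=1 [26,38) fires=1 [28,40) fires=1
i=3 t=5 v=8: DROP (t<50-2); WM=50
i=4 t=14 v=7: DROP (t<50-2); WM=50
i=5 t=53 v=5: → [52,64),[50,62),[48,60),[46,58),[44,56),[42,54); WM=53; [40,52) fires=1
i=6 t=48 v=7: DROP (t<53-2); WM=53
i=7 t=41 v=2: DROP (t<53-2); WM=53
i=8 t=56 v=8: → [56,68),[54,66),[52,64),[50,62),[48,60),[46,58); WM=56; [42,54) fires=2 [44,56) fires=2
i=9 t=58 v=7: → [58,70),[56,68),[54,66),[52,64),[50,62),[48,60); WM=56
i=10 t=59 v=1: → [58,70),[56,68),[54,66),[52,64),[50,62),[48,60); WM=56
i=11 t=56 v=7: → [56,68),[54,66),[52,64),[50,62),[48,60),[46,58); WM=59; [46,58) fires=4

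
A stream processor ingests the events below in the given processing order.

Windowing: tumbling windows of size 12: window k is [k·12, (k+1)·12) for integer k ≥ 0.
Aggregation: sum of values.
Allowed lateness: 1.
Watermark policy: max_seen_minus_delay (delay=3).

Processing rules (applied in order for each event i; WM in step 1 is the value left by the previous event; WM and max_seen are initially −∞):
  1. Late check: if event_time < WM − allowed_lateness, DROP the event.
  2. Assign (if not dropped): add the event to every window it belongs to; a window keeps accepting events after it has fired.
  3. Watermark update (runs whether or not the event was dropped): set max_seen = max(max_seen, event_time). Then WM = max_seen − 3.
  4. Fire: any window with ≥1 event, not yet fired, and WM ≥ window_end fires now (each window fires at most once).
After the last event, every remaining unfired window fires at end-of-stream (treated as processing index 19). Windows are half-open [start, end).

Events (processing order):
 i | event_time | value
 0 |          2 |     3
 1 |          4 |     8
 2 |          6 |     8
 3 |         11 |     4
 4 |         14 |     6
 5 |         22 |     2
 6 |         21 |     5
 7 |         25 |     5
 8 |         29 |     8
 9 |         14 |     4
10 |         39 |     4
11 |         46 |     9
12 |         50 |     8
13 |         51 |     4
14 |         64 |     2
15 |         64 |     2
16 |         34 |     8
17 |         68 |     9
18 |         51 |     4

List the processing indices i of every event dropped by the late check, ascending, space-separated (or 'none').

9 16 18

i=0 t=2 v=3: → [0,12); WM=-1
i=1 t=4 v=8: → [0,12); WM=1
i=2 t=6 v=8: → [0,12); WM=3
i=3 t=11 v=4: → [0,12); WM=8
i=4 t=14 v=6: → [12,24); WM=11
i=5 t=22 v=2: → [12,24); WM=19; [0,12) fires=23
i=6 t=21 v=5: → [12,24); WM=19
i=7 t=25 v=5: → [24,36); WM=22
i=8 t=29 v=8: → [24,36); WM=26; [12,24) fires=13
i=9 t=14 v=4: DROP (t<26-1); WM=26
i=10 t=39 v=4: → [36,48); WM=36; [24,36) fires=13
i=11 t=46 v=9: → [36,48); WM=43
i=12 t=50 v=8: → [48,60); WM=47
i=13 t=51 v=4: → [48,60); WM=48; [36,48) fires=13
i=14 t=64 v=2: → [60,72); WM=61; [48,60) fires=12
i=15 t=64 v=2: → [60,72); WM=61
i=16 t=34 v=8: DROP (t<61-1); WM=61
i=17 t=68 v=9: → [60,72); WM=65
i=18 t=51 v=4: DROP (t<65-1); WM=65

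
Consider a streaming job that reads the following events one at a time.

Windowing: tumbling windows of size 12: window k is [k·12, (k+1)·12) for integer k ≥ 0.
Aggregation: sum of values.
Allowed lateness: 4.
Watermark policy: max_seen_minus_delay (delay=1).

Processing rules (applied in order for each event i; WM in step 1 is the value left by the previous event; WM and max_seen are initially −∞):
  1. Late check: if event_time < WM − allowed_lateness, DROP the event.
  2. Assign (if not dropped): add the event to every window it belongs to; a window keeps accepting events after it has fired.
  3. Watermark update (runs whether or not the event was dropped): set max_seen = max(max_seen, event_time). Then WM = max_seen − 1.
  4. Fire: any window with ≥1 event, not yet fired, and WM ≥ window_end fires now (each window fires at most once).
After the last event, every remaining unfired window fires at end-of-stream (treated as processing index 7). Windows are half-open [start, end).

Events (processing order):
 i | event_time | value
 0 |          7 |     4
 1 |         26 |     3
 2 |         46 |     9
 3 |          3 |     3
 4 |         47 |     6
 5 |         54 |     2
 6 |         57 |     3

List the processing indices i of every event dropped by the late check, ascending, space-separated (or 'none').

3

i=0 t=7 v=4: → [0,12); WM=6
i=1 t=26 v=3: → [24,36); WM=25; [0,12) fires=4
i=2 t=46 v=9: → [36,48); WM=45; [24,36) fires=3
i=3 t=3 v=3: DROP (t<45-4); WM=45
i=4 t=47 v=6: → [36,48); WM=46
i=5 t=54 v=2: → [48,60); WM=53; [36,48) fires=15
i=6 t=57 v=3: → [48,60); WM=56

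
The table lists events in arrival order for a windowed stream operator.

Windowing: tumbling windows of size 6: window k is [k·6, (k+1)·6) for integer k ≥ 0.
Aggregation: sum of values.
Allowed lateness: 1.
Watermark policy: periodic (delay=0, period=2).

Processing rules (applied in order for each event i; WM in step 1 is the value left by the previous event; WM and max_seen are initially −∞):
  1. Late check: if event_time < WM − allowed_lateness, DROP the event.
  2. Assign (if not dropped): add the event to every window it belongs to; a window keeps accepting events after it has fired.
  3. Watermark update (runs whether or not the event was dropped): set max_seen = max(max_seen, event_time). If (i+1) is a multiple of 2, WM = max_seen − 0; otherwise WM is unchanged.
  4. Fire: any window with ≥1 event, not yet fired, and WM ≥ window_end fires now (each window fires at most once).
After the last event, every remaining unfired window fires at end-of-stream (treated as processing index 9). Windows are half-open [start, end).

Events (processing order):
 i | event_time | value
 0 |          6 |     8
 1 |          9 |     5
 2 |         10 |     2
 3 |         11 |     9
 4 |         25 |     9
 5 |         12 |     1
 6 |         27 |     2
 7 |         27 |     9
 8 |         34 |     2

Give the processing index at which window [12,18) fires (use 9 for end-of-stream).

i=0 t=6 v=8: → [6,12); WM=−∞
i=1 t=9 v=5: → [6,12); WM=9
i=2 t=10 v=2: → [6,12); WM=9
i=3 t=11 v=9: → [6,12); WM=11
i=4 t=25 v=9: → [24,30); WM=11
i=5 t=12 v=1: → [12,18); WM=25; [6,12) fires=24 [12,18) fires=1
i=6 t=27 v=2: → [24,30); WM=25
i=7 t=27 v=9: → [24,30); WM=27
i=8 t=34 v=2: → [30,36); WM=27

5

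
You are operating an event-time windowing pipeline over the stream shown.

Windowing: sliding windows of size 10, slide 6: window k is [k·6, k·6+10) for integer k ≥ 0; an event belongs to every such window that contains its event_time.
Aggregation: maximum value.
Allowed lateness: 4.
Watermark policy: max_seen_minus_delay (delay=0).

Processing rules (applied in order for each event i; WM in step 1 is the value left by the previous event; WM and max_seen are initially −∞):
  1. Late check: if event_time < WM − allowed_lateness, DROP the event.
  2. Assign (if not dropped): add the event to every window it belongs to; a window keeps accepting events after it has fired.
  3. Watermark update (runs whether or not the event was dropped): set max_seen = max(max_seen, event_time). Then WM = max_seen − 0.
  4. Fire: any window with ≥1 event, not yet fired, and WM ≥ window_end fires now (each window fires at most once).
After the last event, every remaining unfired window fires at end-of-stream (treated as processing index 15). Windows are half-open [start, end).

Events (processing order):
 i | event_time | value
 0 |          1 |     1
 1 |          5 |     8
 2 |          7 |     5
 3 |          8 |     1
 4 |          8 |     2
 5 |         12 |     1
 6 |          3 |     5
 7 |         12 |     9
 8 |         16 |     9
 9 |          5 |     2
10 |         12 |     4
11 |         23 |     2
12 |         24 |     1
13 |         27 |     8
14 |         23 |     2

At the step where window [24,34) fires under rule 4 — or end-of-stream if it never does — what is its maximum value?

i=0 t=1 v=1: → [0,10); WM=1
i=1 t=5 v=8: → [0,10); WM=5
i=2 t=7 v=5: → [6,16),[0,10); WM=7
i=3 t=8 v=1: → [6,16),[0,10); WM=8
i=4 t=8 v=2: → [6,16),[0,10); WM=8
i=5 t=12 v=1: → [12,22),[6,16); WM=12; [0,10) fires=8
i=6 t=3 v=5: DROP (t<12-4); WM=12
i=7 t=12 v=9: → [12,22),[6,16); WM=12
i=8 t=16 v=9: → [12,22); WM=16; [6,16) fires=9
i=9 t=5 v=2: DROP (t<16-4); WM=16
i=10 t=12 v=4: → [12,22),[6,16); WM=16
i=11 t=23 v=2: → [18,28); WM=23; [12,22) fires=9
i=12 t=24 v=1: → [24,34),[18,28); WM=24
i=13 t=27 v=8: → [24,34),[18,28); WM=27
i=14 t=23 v=2: → [18,28); WM=27

8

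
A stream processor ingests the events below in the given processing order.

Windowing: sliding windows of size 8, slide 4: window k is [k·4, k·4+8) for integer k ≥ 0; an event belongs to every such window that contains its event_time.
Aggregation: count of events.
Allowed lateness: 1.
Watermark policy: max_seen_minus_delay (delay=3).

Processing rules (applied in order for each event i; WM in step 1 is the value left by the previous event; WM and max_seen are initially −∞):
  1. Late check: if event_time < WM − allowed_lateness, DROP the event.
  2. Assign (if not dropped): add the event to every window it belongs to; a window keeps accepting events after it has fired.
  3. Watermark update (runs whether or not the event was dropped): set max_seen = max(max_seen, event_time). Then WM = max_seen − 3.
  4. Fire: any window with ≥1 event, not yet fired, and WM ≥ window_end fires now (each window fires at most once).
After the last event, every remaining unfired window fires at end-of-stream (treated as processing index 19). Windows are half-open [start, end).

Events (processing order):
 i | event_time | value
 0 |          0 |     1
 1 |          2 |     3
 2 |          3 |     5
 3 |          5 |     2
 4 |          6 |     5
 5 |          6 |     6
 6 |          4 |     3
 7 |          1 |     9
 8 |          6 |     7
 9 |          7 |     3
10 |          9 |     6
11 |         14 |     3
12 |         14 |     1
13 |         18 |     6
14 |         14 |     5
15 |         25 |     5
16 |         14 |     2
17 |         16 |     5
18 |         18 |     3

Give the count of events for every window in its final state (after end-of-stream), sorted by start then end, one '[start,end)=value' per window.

i=0 t=0 v=1: → [0,8); WM=-3
i=1 t=2 v=3: → [0,8); WM=-1
i=2 t=3 v=5: → [0,8); WM=0
i=3 t=5 v=2: → [4,12),[0,8); WM=2
i=4 t=6 v=5: → [4,12),[0,8); WM=3
i=5 t=6 v=6: → [4,12),[0,8); WM=3
i=6 t=4 v=3: → [4,12),[0,8); WM=3
i=7 t=1 v=9: DROP (t<3-1); WM=3
i=8 t=6 v=7: → [4,12),[0,8); WM=3
i=9 t=7 v=3: → [4,12),[0,8); WM=4
i=10 t=9 v=6: → [8,16),[4,12); WM=6
i=11 t=14 v=3: → [12,20),[8,16); WM=11; [0,8) fires=9
i=12 t=14 v=1: → [12,20),[8,16); WM=11
i=13 t=18 v=6: → [16,24),[12,20); WM=15; [4,12) fires=7
i=14 t=14 v=5: → [12,20),[8,16); WM=15
i=15 t=25 v=5: → [24,32),[20,28); WM=22; [8,16) fires=4 [12,20) fires=4
i=16 t=14 v=2: DROP (t<22-1); WM=22
i=17 t=16 v=5: DROP (t<22-1); WM=22
i=18 t=18 v=3: DROP (t<22-1); WM=22

[0,8)=9 [4,12)=7 [8,16)=4 [12,20)=4 [16,24)=1 [20,28)=1 [24,32)=1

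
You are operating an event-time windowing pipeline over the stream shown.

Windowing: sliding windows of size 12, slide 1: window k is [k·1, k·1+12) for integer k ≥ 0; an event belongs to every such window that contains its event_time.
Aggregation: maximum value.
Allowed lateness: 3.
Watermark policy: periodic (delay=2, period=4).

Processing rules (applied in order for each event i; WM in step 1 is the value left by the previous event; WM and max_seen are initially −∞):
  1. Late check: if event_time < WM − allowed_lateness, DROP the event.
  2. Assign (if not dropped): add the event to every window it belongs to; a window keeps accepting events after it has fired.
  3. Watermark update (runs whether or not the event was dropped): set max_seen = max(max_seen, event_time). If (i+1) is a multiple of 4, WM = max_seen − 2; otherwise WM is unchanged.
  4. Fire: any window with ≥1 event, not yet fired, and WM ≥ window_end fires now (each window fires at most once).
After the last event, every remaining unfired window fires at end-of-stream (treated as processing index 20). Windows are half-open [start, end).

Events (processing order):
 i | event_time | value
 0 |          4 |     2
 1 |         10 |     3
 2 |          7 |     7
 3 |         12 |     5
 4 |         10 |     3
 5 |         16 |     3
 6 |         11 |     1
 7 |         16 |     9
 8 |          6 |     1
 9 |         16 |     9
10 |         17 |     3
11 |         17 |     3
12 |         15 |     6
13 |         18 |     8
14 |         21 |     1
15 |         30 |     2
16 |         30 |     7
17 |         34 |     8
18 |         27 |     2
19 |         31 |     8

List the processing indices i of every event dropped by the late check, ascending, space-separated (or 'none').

8

i=0 t=4 v=2: → [4,16),[3,15),[2,14),[1,13),[0,12); WM=−∞
i=1 t=10 v=3: → [10,22),[9,21),[8,20),[7,19),[6,18),[5,17),[4,16),[3,15),[2,14),[1,13),[0,12); WM=−∞
i=2 t=7 v=7: → [7,19),[6,18),[5,17),[4,16),[3,15),[2,14),[1,13),[0,12); WM=−∞
i=3 t=12 v=5: → [12,24),[11,23),[10,22),[9,21),[8,20),[7,19),[6,18),[5,17),[4,16),[3,15),[2,14),[1,13); WM=10
i=4 t=10 v=3: → [10,22),[9,21),[8,20),[7,19),[6,18),[5,17),[4,16),[3,15),[2,14),[1,13),[0,12); WM=10
i=5 t=16 v=3: → [16,28),[15,27),[14,26),[13,25),[12,24),[11,23),[10,22),[9,21),[8,20),[7,19),[6,18),[5,17); WM=10
i=6 t=11 v=1: → [11,23),[10,22),[9,21),[8,20),[7,19),[6,18),[5,17),[4,16),[3,15),[2,14),[1,13),[0,12); WM=10
i=7 t=16 v=9: → [16,28),[15,27),[14,26),[13,25),[12,24),[11,23),[10,22),[9,21),[8,20),[7,19),[6,18),[5,17); WM=14; [0,12) fires=7 [1,13) fires=7 [2,14) fires=7
i=8 t=6 v=1: DROP (t<14-3); WM=14
i=9 t=16 v=9: → [16,28),[15,27),[14,26),[13,25),[12,24),[11,23),[10,22),[9,21),[8,20),[7,19),[6,18),[5,17); WM=14
i=10 t=17 v=3: → [17,29),[16,28),[15,27),[14,26),[13,25),[12,24),[11,23),[10,22),[9,21),[8,20),[7,19),[6,18); WM=14
i=11 t=17 v=3: → [17,29),[16,28),[15,27),[14,26),[13,25),[12,24),[11,23),[10,22),[9,21),[8,20),[7,19),[6,18); WM=15; [3,15) fires=7
i=12 t=15 v=6: → [15,27),[14,26),[13,25),[12,24),[11,23),[10,22),[9,21),[8,20),[7,19),[6,18),[5,17),[4,16); WM=15
i=13 t=18 v=8: → [18,30),[17,29),[16,28),[15,27),[14,26),[13,25),[12,24),[11,23),[10,22),[9,21),[8,20),[7,19); WM=15
i=14 t=21 v=1: → [21,33),[20,32),[19,31),[18,30),[17,29),[16,28),[15,27),[14,26),[13,25),[12,24),[11,23),[10,22); WM=15
i=15 t=30 v=2: → [30,42),[29,41),[28,40),[27,39),[26,38),[25,37),[24,36),[23,35),[22,34),[21,33),[20,32),[19,31); WM=28; [4,16) fires=7 [5,17) fires=9 [6,18) fires=9 [7,19) fires=9 [8,20) fires=9 [9,21) fires=9 [10,22) fires=9 [11,23) fires=9 [12,24) fires=9 [13,25) fires=9 [14,26) fires=9 [15,27) fires=9 [16,28) fires=9
i=16 t=30 v=7: → [30,42),[29,41),[28,40),[27,39),[26,38),[25,37),[24,36),[23,35),[22,34),[21,33),[20,32),[19,31); WM=28
i=17 t=34 v=8: → [34,46),[33,45),[32,44),[31,43),[30,42),[29,41),[28,40),[27,39),[26,38),[25,37),[24,36),[23,35); WM=28
i=18 t=27 v=2: → [27,39),[26,38),[25,37),[24,36),[23,35),[22,34),[21,33),[20,32),[19,31),[18,30),[17,29),[16,28); WM=28
i=19 t=31 v=8: → [31,43),[30,42),[29,41),[28,40),[27,39),[26,38),[25,37),[24,36),[23,35),[22,34),[21,33),[20,32); WM=32; [17,29) fires=8 [18,30) fires=8 [19,31) fires=7 [20,32) fires=8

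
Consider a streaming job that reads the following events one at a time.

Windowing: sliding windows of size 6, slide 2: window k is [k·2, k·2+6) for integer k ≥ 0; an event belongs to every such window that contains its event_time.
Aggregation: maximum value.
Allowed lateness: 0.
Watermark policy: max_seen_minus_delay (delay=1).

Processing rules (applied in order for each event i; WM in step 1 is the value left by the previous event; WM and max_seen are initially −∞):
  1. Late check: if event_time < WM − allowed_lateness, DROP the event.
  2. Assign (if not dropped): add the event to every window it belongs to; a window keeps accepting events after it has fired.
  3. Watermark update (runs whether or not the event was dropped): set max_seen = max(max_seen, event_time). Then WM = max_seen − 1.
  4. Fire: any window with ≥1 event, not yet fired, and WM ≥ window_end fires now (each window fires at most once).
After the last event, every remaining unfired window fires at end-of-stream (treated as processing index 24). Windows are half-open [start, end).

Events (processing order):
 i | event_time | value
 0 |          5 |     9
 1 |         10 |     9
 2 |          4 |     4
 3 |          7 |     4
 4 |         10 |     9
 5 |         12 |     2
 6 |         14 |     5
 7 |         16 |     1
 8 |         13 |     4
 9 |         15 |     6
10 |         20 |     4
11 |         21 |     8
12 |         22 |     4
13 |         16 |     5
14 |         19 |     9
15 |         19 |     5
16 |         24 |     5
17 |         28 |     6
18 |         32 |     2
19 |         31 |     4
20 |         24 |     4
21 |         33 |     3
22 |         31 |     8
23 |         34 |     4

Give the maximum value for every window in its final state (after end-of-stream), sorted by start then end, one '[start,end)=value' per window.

i=0 t=5 v=9: → [4,10),[2,8),[0,6); WM=4
i=1 t=10 v=9: → [10,16),[8,14),[6,12); WM=9; [0,6) fires=9 [2,8) fires=9
i=2 t=4 v=4: DROP (t<9-0); WM=9
i=3 t=7 v=4: DROP (t<9-0); WM=9
i=4 t=10 v=9: → [10,16),[8,14),[6,12); WM=9
i=5 t=12 v=2: → [12,18),[10,16),[8,14); WM=11; [4,10) fires=9
i=6 t=14 v=5: → [14,20),[12,18),[10,16); WM=13; [6,12) fires=9
i=7 t=16 v=1: → [16,22),[14,20),[12,18); WM=15; [8,14) fires=9
i=8 t=13 v=4: DROP (t<15-0); WM=15
i=9 t=15 v=6: → [14,20),[12,18),[10,16); WM=15
i=10 t=20 v=4: → [20,26),[18,24),[16,22); WM=19; [10,16) fires=9 [12,18) fires=6
i=11 t=21 v=8: → [20,26),[18,24),[16,22); WM=20; [14,20) fires=6
i=12 t=22 v=4: → [22,28),[20,26),[18,24); WM=21
i=13 t=16 v=5: DROP (t<21-0); WM=21
i=14 t=19 v=9: DROP (t<21-0); WM=21
i=15 t=19 v=5: DROP (t<21-0); WM=21
i=16 t=24 v=5: → [24,30),[22,28),[20,26); WM=23; [16,22) fires=8
i=17 t=28 v=6: → [28,34),[26,32),[24,30); WM=27; [18,24) fires=8 [20,26) fires=8
i=18 t=32 v=2: → [32,38),[30,36),[28,34); WM=31; [22,28) fires=5 [24,30) fires=6
i=19 t=31 v=4: → [30,36),[28,34),[26,32); WM=31
i=20 t=24 v=4: DROP (t<31-0); WM=31
i=21 t=33 v=3: → [32,38),[30,36),[28,34); WM=32; [26,32) fires=6
i=22 t=31 v=8: DROP (t<32-0); WM=32
i=23 t=34 v=4: → [34,40),[32,38),[30,36); WM=33

[0,6)=9 [2,8)=9 [4,10)=9 [6,12)=9 [8,14)=9 [10,16)=9 [12,18)=6 [14,20)=6 [16,22)=8 [18,24)=8 [20,26)=8 [22,28)=5 [24,30)=6 [26,32)=6 [28,34)=6 [30,36)=4 [32,38)=4 [34,40)=4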